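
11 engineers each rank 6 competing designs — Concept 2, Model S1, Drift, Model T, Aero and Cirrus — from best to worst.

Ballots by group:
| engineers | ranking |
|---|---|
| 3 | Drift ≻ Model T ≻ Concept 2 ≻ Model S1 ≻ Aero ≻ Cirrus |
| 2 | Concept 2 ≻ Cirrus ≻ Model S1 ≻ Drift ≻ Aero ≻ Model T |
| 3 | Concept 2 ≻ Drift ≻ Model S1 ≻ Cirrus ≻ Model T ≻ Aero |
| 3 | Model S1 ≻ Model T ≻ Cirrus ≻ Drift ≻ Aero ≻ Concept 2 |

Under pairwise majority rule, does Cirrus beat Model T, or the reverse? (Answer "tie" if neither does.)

Ballots ranking Cirrus above Model T: 2 + 3 = 5.
Ballots ranking Model T above Cirrus: 11 − 5 = 6.
Model T wins the head-to-head 6–5.

Model T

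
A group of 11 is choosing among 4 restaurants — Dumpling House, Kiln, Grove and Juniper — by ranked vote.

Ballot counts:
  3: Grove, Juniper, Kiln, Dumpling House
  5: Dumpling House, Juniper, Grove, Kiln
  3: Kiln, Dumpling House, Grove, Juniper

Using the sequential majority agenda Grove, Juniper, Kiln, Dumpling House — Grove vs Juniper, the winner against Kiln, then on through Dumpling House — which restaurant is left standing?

Dumpling House

Round 1: Grove vs Juniper — 6–5, Grove advances.
Round 2: Grove vs Kiln — 8–3, Grove advances.
Round 3: Grove vs Dumpling House — 3–8, Dumpling House advances.
Dumpling House survives the agenda.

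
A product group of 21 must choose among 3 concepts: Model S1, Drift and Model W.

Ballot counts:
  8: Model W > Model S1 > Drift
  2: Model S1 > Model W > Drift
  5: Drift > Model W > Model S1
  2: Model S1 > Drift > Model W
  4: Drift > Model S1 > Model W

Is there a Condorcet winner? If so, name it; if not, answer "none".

none

Head-to-head results (21 engineers):
Model S1 vs Drift: Model S1 preferred on 8+2+2 = 12 ballots; Model S1 wins 12–9.
Model S1 vs Model W: Model S1 preferred on 2+2+4 = 8 ballots; Model W wins 13–8.
Drift vs Model W: Drift is ranked higher on 5+2+4 = 11 ballots, Model W on 10. Drift wins 11–10.
Each design drops at least one matchup (Model S1 loses to Model W; Drift loses to Model S1; Model W loses to Drift); the cycle Model S1 > Drift > Model W > Model S1 rules out a Condorcet winner.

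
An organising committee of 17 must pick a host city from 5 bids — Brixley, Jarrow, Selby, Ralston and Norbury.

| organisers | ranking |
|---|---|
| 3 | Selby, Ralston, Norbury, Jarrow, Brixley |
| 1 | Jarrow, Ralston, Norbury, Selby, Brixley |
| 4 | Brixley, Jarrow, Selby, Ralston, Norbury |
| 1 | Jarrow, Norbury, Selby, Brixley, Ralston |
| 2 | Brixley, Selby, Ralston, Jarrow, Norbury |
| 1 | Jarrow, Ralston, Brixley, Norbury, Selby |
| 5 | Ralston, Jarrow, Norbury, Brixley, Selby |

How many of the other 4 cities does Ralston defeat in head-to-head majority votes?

3

Ralston against each rival (17 organisers):
Ralston vs Brixley: 10 to 7, Ralston.
Ralston–Jarrow: Ralston 10–7.
Ralston vs Selby: Selby wins 10–7.
Ralston–Norbury: Ralston 16–1.
Ralston beats Brixley, Jarrow, Norbury; loses to Selby — 3 pairwise wins.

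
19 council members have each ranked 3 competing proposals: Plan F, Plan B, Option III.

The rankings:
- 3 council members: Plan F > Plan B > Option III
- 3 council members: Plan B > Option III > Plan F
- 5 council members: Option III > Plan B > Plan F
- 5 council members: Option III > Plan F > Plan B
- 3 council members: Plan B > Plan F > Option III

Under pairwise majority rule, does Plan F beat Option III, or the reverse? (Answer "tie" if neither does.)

Ballots ranking Plan F above Option III: 3 + 3 = 6.
Ballots ranking Option III above Plan F: 19 − 6 = 13.
Option III wins the head-to-head 13–6.

Option III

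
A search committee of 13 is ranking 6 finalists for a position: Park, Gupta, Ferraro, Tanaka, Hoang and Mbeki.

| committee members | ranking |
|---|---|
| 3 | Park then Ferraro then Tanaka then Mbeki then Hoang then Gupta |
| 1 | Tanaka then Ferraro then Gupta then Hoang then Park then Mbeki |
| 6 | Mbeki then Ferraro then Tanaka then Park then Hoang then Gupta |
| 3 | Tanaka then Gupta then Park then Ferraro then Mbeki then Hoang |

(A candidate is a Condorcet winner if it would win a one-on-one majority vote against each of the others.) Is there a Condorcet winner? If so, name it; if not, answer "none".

Pairwise majorities:
Park vs Gupta: Park wins 9–4.
Park vs Ferraro: Ferraro wins 7–6.
Park vs Tanaka: Tanaka, 10–3.
Park vs Hoang: Park, 12–1.
Park vs Mbeki: Park wins 7–6.
Gupta vs Ferraro: Ferraro, 10–3.
Gupta–Tanaka: Tanaka 13–0.
Gupta vs Hoang: Hoang, 9–4.
Gupta vs Mbeki: Mbeki wins 9–4.
Ferraro vs Tanaka: Ferraro, 9–4.
Ferraro–Hoang: Ferraro 13–0.
Ferraro–Mbeki: Ferraro 7–6.
Tanaka–Hoang: Tanaka 13–0.
Tanaka–Mbeki: Tanaka 7–6.
Hoang vs Mbeki: Mbeki wins 12–1.
Ferraro wins every pairwise contest, so Ferraro is the Condorcet winner.

Ferraro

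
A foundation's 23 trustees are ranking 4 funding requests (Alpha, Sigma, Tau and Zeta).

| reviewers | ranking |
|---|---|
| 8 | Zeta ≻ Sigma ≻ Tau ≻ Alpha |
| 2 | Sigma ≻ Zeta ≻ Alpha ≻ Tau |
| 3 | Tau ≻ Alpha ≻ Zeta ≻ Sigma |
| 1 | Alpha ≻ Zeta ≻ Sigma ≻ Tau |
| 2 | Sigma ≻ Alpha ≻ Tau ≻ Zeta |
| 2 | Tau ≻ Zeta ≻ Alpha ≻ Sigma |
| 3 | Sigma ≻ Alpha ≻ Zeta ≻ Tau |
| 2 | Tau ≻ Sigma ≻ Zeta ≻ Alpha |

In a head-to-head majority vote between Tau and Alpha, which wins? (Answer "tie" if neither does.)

Tau

Ballots ranking Tau above Alpha: 8 + 3 + 2 + 2 = 15.
Ballots ranking Alpha above Tau: 23 − 15 = 8.
Tau wins the head-to-head 15–8.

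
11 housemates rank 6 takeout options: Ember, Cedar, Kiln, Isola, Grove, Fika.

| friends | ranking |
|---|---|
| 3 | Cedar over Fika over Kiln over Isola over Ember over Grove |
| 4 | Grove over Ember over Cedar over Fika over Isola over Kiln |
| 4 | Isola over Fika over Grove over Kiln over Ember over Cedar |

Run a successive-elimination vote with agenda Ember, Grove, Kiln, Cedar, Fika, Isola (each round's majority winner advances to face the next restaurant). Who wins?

Fika

Round 1: Ember vs Grove — 3–8, Grove advances.
Round 2: Grove vs Kiln — 8–3, Grove advances.
Round 3: Grove vs Cedar — 8–3, Grove advances.
Round 4: Grove vs Fika — 4–7, Fika advances.
Round 5: Fika vs Isola — 7–4, Fika advances.
The agenda winner is Fika.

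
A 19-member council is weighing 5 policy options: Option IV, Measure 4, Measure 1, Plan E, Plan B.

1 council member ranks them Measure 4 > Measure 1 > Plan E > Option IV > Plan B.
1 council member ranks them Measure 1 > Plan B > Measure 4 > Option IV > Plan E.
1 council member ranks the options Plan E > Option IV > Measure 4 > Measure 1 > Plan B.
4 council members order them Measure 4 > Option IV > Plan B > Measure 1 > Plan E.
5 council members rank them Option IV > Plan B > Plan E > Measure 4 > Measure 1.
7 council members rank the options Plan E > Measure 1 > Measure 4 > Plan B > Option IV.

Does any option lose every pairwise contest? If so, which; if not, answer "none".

Pairwise majorities:
Option IV–Measure 4: Measure 4 13–6.
Option IV vs Measure 1: Option IV, 10–9.
Option IV–Plan E: Option IV 10–9.
Option IV vs Plan B: 1+1+4+5 = 11 for Option IV, 8 for Plan B — Option IV by 11–8.
Measure 4 vs Measure 1: 1+1+4+5 = 11 for Measure 4, 8 for Measure 1 — Measure 4 by 11–8.
Measure 4 vs Plan E: Measure 4 preferred on 1+1+4 = 6 ballots; Plan E wins 13–6.
Measure 4 vs Plan B: Measure 4 preferred on 1+1+4+7 = 13 ballots; Measure 4 wins 13–6.
Measure 1 vs Plan E: Measure 1 is ranked higher on 1+1+4 = 6 ballots, Plan E on 13. Plan E wins 13–6.
Measure 1 vs Plan B: 10 to 9, Measure 1.
Plan E vs Plan B: Plan B, 10–9.
No option is winless: Option IV beats Measure 1; Measure 4 beats Option IV; Measure 1 beats Plan B; Plan E beats Measure 4; Plan B beats Plan E. There is no Condorcet loser.

none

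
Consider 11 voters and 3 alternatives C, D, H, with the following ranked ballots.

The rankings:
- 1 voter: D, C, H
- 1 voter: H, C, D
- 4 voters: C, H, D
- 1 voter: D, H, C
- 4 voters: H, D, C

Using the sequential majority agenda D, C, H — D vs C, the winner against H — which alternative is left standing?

H

Round 1: D vs C — 6–5, D advances.
Round 2: D vs H — 2–9, H advances.
The agenda winner is H.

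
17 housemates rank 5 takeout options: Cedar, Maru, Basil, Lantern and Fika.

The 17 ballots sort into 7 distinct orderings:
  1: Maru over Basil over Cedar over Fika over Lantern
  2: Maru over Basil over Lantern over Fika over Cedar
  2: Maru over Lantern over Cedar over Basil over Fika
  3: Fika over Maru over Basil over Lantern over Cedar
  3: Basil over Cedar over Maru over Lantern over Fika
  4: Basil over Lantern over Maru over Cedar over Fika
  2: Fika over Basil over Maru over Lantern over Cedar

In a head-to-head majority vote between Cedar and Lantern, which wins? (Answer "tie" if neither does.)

Lantern

Ballots ranking Cedar above Lantern: 1 + 3 = 4.
Ballots ranking Lantern above Cedar: 17 − 4 = 13.
Lantern wins the head-to-head 13–4.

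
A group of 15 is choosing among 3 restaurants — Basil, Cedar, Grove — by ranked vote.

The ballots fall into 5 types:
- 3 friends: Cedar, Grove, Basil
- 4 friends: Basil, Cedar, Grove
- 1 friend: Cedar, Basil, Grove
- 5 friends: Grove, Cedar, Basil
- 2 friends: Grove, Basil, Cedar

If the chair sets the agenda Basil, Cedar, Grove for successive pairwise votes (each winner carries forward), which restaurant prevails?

Cedar

Round 1: Basil vs Cedar — 6–9, Cedar advances.
Round 2: Cedar vs Grove — 8–7, Cedar advances.
The agenda winner is Cedar.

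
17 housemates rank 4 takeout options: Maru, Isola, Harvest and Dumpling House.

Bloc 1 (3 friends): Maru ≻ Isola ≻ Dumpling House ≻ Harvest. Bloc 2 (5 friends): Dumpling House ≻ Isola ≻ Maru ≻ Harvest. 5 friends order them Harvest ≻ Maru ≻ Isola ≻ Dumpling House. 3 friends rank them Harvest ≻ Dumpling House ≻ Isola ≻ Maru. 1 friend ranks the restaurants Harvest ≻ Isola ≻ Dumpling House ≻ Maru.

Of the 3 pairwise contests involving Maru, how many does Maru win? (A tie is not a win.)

0

Maru against each rival (17 friends):
Maru–Isola: Isola 9–8.
Maru–Harvest: Harvest 9–8.
Maru vs Dumpling House: Dumpling House, 9–8.
Maru beats no one; loses to Isola, Harvest, Dumpling House — 0 pairwise wins.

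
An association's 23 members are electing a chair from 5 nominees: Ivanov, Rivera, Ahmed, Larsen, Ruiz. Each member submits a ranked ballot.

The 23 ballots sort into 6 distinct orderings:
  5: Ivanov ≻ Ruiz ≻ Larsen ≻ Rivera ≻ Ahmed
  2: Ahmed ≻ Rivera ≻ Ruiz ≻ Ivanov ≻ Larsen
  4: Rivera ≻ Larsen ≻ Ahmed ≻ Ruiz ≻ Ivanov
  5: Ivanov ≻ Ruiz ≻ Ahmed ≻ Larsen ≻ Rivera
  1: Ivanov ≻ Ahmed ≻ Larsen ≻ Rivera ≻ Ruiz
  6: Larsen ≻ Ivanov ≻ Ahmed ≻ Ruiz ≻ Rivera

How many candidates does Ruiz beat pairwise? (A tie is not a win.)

2

Ruiz against each rival (23 voters):
Ruiz vs Ivanov: 6 to 17, Ivanov.
Ruiz vs Rivera: Ruiz, 16–7.
Ruiz vs Ahmed: 5+5 = 10 for Ruiz, 13 for Ahmed — Ahmed by 13–10.
Ruiz–Larsen: Ruiz 12–11.
Ruiz beats Rivera, Larsen; loses to Ivanov, Ahmed — 2 pairwise wins.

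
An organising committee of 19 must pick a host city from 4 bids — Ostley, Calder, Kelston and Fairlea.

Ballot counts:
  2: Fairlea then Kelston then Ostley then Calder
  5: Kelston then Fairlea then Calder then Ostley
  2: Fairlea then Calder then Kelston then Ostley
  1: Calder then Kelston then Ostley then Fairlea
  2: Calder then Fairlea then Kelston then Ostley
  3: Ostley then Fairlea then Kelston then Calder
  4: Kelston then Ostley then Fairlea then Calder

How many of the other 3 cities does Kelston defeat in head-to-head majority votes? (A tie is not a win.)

3

Kelston against each rival (19 organisers):
Kelston vs Ostley: 16 to 3, Kelston.
Kelston vs Calder: Kelston preferred on 2+5+3+4 = 14 ballots; Kelston wins 14–5.
Kelston vs Fairlea: Kelston is ranked higher on 5+1+4 = 10 ballots, Fairlea on 9. Kelston wins 10–9.
Kelston beats Ostley, Calder, Fairlea — 3 pairwise wins.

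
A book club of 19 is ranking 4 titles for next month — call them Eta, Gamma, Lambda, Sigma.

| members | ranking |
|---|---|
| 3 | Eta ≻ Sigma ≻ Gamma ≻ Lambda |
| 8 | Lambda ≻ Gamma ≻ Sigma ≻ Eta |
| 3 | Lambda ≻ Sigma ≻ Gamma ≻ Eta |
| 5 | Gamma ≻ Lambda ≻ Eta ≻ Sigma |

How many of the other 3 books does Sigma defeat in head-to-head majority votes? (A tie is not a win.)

Sigma against each rival (19 members):
Sigma vs Eta: Sigma is ranked higher on 8+3 = 11 ballots, Eta on 8. Sigma wins 11–8.
Sigma vs Gamma: Sigma preferred on 3+3 = 6 ballots; Gamma wins 13–6.
Sigma vs Lambda: Sigma preferred on 3 ballots; Lambda wins 16–3.
Sigma beats Eta; loses to Gamma, Lambda — 1 pairwise win.

1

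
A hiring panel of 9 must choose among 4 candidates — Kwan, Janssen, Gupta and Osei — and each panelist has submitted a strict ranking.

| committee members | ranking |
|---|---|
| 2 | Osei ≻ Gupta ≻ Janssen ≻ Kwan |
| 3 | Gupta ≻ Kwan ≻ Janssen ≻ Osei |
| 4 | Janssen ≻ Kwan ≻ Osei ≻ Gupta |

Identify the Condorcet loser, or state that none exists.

Head-to-head results (9 committee members):
Kwan vs Janssen: Janssen wins 6–3.
Kwan vs Gupta: 4 to 5, Gupta.
Kwan vs Osei: Kwan, 7–2.
Janssen vs Gupta: Janssen preferred on 4 ballots; Gupta wins 5–4.
Janssen vs Osei: Janssen, 7–2.
Gupta–Osei: Osei 6–3.
Each candidate has at least one pairwise win (Kwan beats Osei; Janssen beats Kwan; Gupta beats Kwan; Osei beats Gupta) — no Condorcet loser.

none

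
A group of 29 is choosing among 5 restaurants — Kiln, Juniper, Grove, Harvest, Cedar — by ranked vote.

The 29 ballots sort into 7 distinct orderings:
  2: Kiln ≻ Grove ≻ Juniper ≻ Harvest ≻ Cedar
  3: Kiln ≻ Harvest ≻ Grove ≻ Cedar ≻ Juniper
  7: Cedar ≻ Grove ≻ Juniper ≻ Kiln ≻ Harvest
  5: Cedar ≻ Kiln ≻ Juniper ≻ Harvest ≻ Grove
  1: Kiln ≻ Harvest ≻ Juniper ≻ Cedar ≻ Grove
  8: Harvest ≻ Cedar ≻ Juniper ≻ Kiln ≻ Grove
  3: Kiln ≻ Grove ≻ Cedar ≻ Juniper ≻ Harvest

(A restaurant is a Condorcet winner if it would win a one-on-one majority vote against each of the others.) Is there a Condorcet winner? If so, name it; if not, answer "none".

Check each pair by majority over 29 ballots:
Kiln vs Juniper: Juniper wins 15–14.
Kiln vs Grove: Kiln, 22–7.
Kiln–Harvest: Kiln 21–8.
Kiln vs Cedar: Cedar, 20–9.
Juniper vs Grove: Grove, 15–14.
Juniper vs Harvest: Juniper, 17–12.
Juniper–Cedar: Cedar 26–3.
Grove vs Harvest: Harvest wins 17–12.
Grove vs Cedar: Cedar wins 21–8.
Harvest–Cedar: Cedar 15–14.
Cedar beats each of Kiln, Juniper, Grove, Harvest — Cedar is the Condorcet winner.

Cedar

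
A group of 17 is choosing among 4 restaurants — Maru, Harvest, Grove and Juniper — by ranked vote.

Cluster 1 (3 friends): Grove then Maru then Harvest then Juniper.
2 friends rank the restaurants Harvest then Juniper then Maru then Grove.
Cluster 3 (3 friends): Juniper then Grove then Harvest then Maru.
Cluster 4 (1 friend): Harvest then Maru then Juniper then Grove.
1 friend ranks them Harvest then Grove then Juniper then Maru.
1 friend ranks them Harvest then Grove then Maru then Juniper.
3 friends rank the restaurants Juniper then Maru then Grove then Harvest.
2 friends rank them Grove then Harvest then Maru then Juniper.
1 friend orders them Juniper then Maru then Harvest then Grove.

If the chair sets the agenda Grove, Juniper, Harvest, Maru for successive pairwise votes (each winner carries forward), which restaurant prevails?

Harvest

Round 1: Grove vs Juniper — 7–10, Juniper advances.
Round 2: Juniper vs Harvest — 7–10, Harvest advances.
Round 3: Harvest vs Maru — 10–7, Harvest advances.
Harvest survives the agenda.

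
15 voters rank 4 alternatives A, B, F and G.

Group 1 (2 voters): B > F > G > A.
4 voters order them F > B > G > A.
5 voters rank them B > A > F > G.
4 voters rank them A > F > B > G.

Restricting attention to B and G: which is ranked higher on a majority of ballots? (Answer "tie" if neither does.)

Ballots ranking B above G: 2 + 4 + 5 + 4 = 15.
Ballots ranking G above B: 15 − 15 = 0.
B wins the head-to-head 15–0.

B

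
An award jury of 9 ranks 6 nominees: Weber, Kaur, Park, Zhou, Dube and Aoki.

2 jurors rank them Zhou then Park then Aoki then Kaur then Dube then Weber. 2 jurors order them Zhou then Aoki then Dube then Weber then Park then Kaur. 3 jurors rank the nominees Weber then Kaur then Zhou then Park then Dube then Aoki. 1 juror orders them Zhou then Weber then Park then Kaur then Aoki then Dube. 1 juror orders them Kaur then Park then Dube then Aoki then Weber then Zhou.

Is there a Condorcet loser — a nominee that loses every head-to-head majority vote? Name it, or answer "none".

Pairwise majorities:
Weber vs Kaur: 2+3+1 = 6 for Weber, 3 for Kaur — Weber by 6–3.
Weber vs Park: Weber preferred on 2+3+1 = 6 ballots; Weber wins 6–3.
Weber vs Zhou: Weber is ranked higher on 3+1 = 4 ballots, Zhou on 5. Zhou wins 5–4.
Weber–Dube: Dube 5–4.
Weber vs Aoki: 3+1 = 4 for Weber, 5 for Aoki — Aoki by 5–4.
Kaur vs Park: Park wins 5–4.
Kaur vs Zhou: Zhou wins 5–4.
Kaur vs Dube: Kaur wins 7–2.
Kaur vs Aoki: 3+1+1 = 5 for Kaur, 4 for Aoki — Kaur by 5–4.
Park vs Zhou: Zhou wins 8–1.
Park vs Dube: Park preferred on 2+3+1+1 = 7 ballots; Park wins 7–2.
Park–Aoki: Park 7–2.
Zhou–Dube: Zhou 8–1.
Zhou–Aoki: Zhou 8–1.
Dube–Aoki: Aoki 5–4.
No nominee is winless: Weber beats Kaur; Kaur beats Dube; Park beats Kaur; Zhou beats Weber; Dube beats Weber; Aoki beats Weber. There is no Condorcet loser.

none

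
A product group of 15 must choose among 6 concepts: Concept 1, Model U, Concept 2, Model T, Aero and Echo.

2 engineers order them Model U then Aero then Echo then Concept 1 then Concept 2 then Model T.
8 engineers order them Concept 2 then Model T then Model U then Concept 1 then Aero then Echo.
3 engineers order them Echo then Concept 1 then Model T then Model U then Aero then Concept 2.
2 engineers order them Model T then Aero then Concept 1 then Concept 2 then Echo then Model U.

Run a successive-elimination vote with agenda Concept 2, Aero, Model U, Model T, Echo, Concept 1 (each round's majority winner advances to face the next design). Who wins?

Concept 2

Round 1: Concept 2 vs Aero — 8–7, Concept 2 advances.
Round 2: Concept 2 vs Model U — 10–5, Concept 2 advances.
Round 3: Concept 2 vs Model T — 10–5, Concept 2 advances.
Round 4: Concept 2 vs Echo — 10–5, Concept 2 advances.
Round 5: Concept 2 vs Concept 1 — 8–7, Concept 2 advances.
Concept 2 survives the agenda.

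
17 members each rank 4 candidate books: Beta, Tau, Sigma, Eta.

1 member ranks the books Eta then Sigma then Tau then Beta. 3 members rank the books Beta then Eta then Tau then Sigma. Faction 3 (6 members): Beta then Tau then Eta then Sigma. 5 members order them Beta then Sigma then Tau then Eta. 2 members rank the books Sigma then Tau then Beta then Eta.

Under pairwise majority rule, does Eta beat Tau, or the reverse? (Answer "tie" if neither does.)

Ballots ranking Eta above Tau: 1 + 3 = 4.
Ballots ranking Tau above Eta: 17 − 4 = 13.
Tau wins the head-to-head 13–4.

Tau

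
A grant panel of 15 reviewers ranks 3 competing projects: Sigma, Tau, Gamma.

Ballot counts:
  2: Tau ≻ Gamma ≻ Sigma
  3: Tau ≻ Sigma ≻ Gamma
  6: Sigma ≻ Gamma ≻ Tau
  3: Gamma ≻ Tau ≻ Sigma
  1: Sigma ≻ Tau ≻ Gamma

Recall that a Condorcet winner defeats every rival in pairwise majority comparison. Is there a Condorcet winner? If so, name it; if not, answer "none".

none

Pairwise majorities:
Sigma vs Tau: Sigma preferred on 6+1 = 7 ballots; Tau wins 8–7.
Sigma vs Gamma: 3+6+1 = 10 for Sigma, 5 for Gamma — Sigma by 10–5.
Tau vs Gamma: 2+3+1 = 6 for Tau, 9 for Gamma — Gamma by 9–6.
Each project drops at least one matchup (Sigma loses to Tau; Tau loses to Gamma; Gamma loses to Sigma); the cycle Sigma > Gamma > Tau > Sigma rules out a Condorcet winner.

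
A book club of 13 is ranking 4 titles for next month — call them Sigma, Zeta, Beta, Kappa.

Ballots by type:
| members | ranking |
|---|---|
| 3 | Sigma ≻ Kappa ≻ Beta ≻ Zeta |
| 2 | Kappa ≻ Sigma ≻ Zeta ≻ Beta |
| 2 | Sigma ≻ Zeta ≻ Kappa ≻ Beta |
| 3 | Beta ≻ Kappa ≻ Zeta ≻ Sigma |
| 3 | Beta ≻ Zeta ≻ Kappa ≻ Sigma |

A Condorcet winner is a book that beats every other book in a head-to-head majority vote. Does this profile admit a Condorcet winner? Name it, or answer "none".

Head-to-head results (13 members):
Sigma vs Zeta: Sigma preferred on 3+2+2 = 7 ballots; Sigma wins 7–6.
Sigma vs Beta: 7 to 6, Sigma.
Sigma vs Kappa: Sigma is ranked higher on 3+2 = 5 ballots, Kappa on 8. Kappa wins 8–5.
Zeta–Beta: Beta 9–4.
Zeta–Kappa: Kappa 8–5.
Beta vs Kappa: Kappa wins 7–6.
Kappa defeats every rival head-to-head and is the Condorcet winner.

Kappa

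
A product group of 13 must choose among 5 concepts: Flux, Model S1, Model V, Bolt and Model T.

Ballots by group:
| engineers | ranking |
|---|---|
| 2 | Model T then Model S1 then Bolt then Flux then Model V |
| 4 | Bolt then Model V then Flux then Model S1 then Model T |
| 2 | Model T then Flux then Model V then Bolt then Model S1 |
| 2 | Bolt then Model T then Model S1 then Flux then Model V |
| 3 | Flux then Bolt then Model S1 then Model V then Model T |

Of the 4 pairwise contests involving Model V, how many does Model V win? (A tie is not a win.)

Model V against each rival (13 engineers):
Model V vs Flux: Flux, 9–4.
Model V vs Model S1: Model S1, 7–6.
Model V–Bolt: Bolt 11–2.
Model V vs Model T: Model V wins 7–6.
Model V beats Model T; loses to Flux, Model S1, Bolt — 1 pairwise win.

1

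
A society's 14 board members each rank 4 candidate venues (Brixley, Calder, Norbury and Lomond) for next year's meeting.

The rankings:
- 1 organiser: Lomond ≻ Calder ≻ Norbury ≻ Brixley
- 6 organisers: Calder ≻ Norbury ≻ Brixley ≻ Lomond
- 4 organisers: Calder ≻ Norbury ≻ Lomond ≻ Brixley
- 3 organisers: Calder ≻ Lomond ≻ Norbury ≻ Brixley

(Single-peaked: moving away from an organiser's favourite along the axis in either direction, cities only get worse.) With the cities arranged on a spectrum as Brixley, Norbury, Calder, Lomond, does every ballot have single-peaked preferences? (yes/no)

yes

Axis positions: Brixley=1, Norbury=2, Calder=3, Lomond=4.
Ballot type 1 (peak Lomond at position 4): ranking walks positions 4-3-2-1, expanding outward from the peak — single-peaked.
Ballot type 2 (peak Calder at position 3): ranking walks positions 3-2-1-4, expanding outward from the peak — single-peaked.
Ballot type 3 (peak Calder at position 3): ranking walks positions 3-2-4-1, expanding outward from the peak — single-peaked.
Ballot type 4 (peak Calder at position 3): ranking walks positions 3-4-2-1, expanding outward from the peak — single-peaked.
Every ranking is single-peaked on this axis.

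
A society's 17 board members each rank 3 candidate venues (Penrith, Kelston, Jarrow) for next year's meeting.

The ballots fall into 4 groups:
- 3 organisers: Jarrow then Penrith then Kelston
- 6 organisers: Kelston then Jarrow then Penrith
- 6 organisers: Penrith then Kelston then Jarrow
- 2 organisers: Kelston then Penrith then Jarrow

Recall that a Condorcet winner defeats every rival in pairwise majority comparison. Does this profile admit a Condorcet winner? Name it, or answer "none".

none

Check each pair by majority over 17 ballots:
Penrith vs Kelston: Penrith preferred on 3+6 = 9 ballots; Penrith wins 9–8.
Penrith vs Jarrow: 8 to 9, Jarrow.
Kelston vs Jarrow: Kelston preferred on 6+6+2 = 14 ballots; Kelston wins 14–3.
Every city loses at least once (Penrith loses to Jarrow; Kelston loses to Penrith; Jarrow loses to Kelston). The majority relation contains the cycle Penrith > Kelston > Jarrow > Penrith, so there is no Condorcet winner.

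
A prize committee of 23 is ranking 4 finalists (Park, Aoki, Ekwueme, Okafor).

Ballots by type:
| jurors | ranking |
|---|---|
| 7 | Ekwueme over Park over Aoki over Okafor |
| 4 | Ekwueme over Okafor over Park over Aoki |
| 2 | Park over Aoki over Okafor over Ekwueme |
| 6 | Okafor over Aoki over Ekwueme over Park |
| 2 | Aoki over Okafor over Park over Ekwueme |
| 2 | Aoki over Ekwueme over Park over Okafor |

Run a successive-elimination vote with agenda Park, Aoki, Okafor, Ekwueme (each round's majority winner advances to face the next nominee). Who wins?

Ekwueme

Round 1: Park vs Aoki — 13–10, Park advances.
Round 2: Park vs Okafor — 11–12, Okafor advances.
Round 3: Okafor vs Ekwueme — 10–13, Ekwueme advances.
Ekwueme survives the agenda.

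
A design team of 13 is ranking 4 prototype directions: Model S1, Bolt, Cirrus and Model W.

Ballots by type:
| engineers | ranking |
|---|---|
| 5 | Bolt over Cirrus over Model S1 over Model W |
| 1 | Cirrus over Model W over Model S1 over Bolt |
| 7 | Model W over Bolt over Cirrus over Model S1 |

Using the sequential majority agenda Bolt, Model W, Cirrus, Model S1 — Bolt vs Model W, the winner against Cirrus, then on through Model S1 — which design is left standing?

Model W

Round 1: Bolt vs Model W — 5–8, Model W advances.
Round 2: Model W vs Cirrus — 7–6, Model W advances.
Round 3: Model W vs Model S1 — 8–5, Model W advances.
Model W survives the agenda.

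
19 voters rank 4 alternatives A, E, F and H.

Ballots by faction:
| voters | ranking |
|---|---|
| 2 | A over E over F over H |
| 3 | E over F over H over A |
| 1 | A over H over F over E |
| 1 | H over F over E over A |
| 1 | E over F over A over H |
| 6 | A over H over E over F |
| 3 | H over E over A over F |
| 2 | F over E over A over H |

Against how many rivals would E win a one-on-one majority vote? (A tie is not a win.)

E against each rival (19 voters):
E vs A: E, 10–9.
E–F: E 15–4.
E vs H: 2+3+1+2 = 8 for E, 11 for H — H by 11–8.
E beats A, F; loses to H — 2 pairwise wins.

2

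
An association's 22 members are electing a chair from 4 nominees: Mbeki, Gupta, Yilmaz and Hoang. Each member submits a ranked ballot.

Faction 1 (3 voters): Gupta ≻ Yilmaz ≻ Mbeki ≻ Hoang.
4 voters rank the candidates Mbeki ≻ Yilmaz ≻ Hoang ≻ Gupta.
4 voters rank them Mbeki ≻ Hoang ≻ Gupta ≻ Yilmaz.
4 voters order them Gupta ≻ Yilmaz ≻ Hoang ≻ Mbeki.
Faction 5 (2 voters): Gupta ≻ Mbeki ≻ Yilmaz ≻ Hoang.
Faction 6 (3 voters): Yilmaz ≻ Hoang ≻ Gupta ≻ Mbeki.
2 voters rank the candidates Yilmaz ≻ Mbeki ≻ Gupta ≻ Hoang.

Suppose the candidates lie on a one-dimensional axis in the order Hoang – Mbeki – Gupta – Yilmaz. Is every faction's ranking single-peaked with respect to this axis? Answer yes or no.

no

Axis positions: Hoang=1, Mbeki=2, Gupta=3, Yilmaz=4.
Faction 1 (peak Gupta at position 3): ranking walks positions 3-4-2-1, expanding outward from the peak — single-peaked.
Faction 2: ranking walks positions 2-4-1-3; Yilmaz is ranked above Gupta even though Gupta lies between Yilmaz and the peak Mbeki on the axis — preferences dip and rise again. Not single-peaked.
Faction 3 (peak Mbeki at position 2): ranking walks positions 2-1-3-4, expanding outward from the peak — single-peaked.
Faction 4: ranking walks positions 3-4-1-2; Hoang is ranked above Mbeki even though Mbeki lies between Hoang and the peak Gupta on the axis — preferences dip and rise again. Not single-peaked.
Faction 5 (peak Gupta at position 3): ranking walks positions 3-2-4-1, expanding outward from the peak — single-peaked.
Faction 6: ranking walks positions 4-1-3-2; Hoang is ranked above Gupta even though Gupta lies between Hoang and the peak Yilmaz on the axis — preferences dip and rise again. Not single-peaked.
Faction 7: ranking walks positions 4-2-3-1; Mbeki is ranked above Gupta even though Gupta lies between Mbeki and the peak Yilmaz on the axis — preferences dip and rise again. Not single-peaked.
Faction 2 violates single-peakedness, so the profile is not single-peaked on this axis.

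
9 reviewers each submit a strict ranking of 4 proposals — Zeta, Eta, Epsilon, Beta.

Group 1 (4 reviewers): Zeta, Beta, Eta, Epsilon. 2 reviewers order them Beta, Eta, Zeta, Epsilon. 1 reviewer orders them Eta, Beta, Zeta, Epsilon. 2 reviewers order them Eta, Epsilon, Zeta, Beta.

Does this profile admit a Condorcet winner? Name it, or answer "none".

Check each pair by majority over 9 ballots:
Zeta vs Eta: Eta wins 5–4.
Zeta vs Epsilon: Zeta wins 7–2.
Zeta vs Beta: Zeta, 6–3.
Eta vs Epsilon: Eta, 9–0.
Eta vs Beta: 3 to 6, Beta.
Epsilon vs Beta: Beta, 7–2.
Every project loses at least once (Zeta loses to Eta; Eta loses to Beta; Epsilon loses to Zeta; Beta loses to Zeta). The majority relation contains the cycle Zeta > Beta > Eta > Zeta, so there is no Condorcet winner.

none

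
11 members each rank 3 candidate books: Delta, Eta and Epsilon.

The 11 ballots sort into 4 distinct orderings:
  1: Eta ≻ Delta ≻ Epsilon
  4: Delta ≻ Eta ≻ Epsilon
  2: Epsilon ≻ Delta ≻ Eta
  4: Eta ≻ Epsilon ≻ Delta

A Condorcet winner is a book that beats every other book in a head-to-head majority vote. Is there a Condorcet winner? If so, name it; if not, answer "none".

none

Check each pair by majority over 11 ballots:
Delta vs Eta: Delta, 6–5.
Delta–Epsilon: Epsilon 6–5.
Eta vs Epsilon: 9 to 2, Eta.
Each book drops at least one matchup (Delta loses to Epsilon; Eta loses to Delta; Epsilon loses to Eta); the cycle Delta > Eta > Epsilon > Delta rules out a Condorcet winner.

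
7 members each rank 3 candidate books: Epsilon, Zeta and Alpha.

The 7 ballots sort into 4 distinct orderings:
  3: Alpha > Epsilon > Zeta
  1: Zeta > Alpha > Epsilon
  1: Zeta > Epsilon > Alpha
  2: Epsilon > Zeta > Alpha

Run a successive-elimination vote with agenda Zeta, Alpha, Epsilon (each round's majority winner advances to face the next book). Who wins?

Epsilon

Round 1: Zeta vs Alpha — 4–3, Zeta advances.
Round 2: Zeta vs Epsilon — 2–5, Epsilon advances.
Epsilon survives the agenda.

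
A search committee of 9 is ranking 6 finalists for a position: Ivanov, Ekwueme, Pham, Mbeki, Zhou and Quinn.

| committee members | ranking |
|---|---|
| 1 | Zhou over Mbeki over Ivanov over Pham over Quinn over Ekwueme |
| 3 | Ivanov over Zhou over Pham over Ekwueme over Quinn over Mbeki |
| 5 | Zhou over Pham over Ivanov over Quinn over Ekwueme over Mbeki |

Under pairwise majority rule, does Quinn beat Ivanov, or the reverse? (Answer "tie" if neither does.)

Ivanov

No ballot ranks Quinn above Ivanov: 0.
Ballots ranking Ivanov above Quinn: 9 − 0 = 9.
Ivanov wins the head-to-head 9–0.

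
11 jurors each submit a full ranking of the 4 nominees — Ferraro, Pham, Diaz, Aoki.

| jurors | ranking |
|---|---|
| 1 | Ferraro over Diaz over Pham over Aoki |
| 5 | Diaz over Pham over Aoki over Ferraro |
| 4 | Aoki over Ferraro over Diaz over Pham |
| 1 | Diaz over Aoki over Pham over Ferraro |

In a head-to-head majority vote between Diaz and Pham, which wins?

Diaz

Ballots ranking Diaz above Pham: 1 + 5 + 4 + 1 = 11.
Ballots ranking Pham above Diaz: 11 − 11 = 0.
Diaz wins the head-to-head 11–0.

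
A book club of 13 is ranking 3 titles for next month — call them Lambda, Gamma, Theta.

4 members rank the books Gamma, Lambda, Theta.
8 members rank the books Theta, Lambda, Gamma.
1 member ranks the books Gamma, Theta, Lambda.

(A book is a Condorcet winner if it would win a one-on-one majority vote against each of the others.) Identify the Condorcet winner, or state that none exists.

Check each pair by majority over 13 ballots:
Lambda vs Gamma: 8 for Lambda, 5 for Gamma — Lambda by 8–5.
Lambda vs Theta: 4 for Lambda, 9 for Theta — Theta by 9–4.
Gamma vs Theta: 5 to 8, Theta.
Theta defeats every rival head-to-head and is the Condorcet winner.

Theta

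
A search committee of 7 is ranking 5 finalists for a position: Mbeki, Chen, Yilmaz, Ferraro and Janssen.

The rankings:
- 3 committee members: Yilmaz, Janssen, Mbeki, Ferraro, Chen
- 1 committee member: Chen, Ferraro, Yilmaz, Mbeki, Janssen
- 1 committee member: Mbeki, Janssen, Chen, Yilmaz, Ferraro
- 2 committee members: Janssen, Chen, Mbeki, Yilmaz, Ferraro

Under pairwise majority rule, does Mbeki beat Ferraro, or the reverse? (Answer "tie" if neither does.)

Mbeki

Ballots ranking Mbeki above Ferraro: 3 + 1 + 2 = 6.
Ballots ranking Ferraro above Mbeki: 7 − 6 = 1.
Mbeki wins the head-to-head 6–1.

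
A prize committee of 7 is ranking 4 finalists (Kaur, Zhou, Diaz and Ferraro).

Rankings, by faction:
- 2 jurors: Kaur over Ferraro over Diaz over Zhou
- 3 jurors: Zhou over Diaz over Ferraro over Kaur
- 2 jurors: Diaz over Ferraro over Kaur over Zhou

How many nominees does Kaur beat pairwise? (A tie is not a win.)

Kaur against each rival (7 jurors):
Kaur vs Zhou: Kaur is ranked higher on 2+2 = 4 ballots, Zhou on 3. Kaur wins 4–3.
Kaur–Diaz: Diaz 5–2.
Kaur vs Ferraro: Ferraro, 5–2.
Kaur beats Zhou; loses to Diaz, Ferraro — 1 pairwise win.

1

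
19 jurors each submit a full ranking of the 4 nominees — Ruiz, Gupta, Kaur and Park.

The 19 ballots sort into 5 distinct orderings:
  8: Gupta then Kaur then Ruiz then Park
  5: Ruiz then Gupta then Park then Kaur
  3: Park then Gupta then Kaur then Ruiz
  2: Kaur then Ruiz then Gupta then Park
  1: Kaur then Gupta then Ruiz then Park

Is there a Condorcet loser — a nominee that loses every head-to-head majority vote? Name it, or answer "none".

Park

Head-to-head results (19 jurors):
Ruiz vs Gupta: Gupta, 12–7.
Ruiz vs Kaur: Kaur wins 14–5.
Ruiz vs Park: 16 to 3, Ruiz.
Gupta vs Kaur: Gupta, 16–3.
Gupta vs Park: Gupta, 16–3.
Kaur vs Park: 8+2+1 = 11 for Kaur, 8 for Park — Kaur by 11–8.
Park is beaten in every head-to-head and is the Condorcet loser.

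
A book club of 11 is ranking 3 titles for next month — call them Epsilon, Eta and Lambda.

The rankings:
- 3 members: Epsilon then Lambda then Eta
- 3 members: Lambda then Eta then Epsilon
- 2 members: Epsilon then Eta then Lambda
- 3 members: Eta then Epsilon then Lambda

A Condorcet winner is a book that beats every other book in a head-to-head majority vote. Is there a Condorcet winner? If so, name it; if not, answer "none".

Check each pair by majority over 11 ballots:
Epsilon vs Eta: Eta, 6–5.
Epsilon vs Lambda: Epsilon wins 8–3.
Eta vs Lambda: Lambda, 6–5.
Each book drops at least one matchup (Epsilon loses to Eta; Eta loses to Lambda; Lambda loses to Epsilon); the cycle Epsilon > Lambda > Eta > Epsilon rules out a Condorcet winner.

none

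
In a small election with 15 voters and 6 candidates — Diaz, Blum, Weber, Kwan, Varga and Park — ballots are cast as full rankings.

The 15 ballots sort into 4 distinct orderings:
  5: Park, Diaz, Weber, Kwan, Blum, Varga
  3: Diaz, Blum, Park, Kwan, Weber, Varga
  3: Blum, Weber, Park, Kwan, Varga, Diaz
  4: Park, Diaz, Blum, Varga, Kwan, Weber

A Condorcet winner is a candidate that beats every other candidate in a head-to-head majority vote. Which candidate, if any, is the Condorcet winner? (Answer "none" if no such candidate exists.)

Park

Check each pair by majority over 15 ballots:
Diaz vs Blum: Diaz preferred on 5+3+4 = 12 ballots; Diaz wins 12–3.
Diaz–Weber: Diaz 12–3.
Diaz vs Kwan: Diaz preferred on 5+3+4 = 12 ballots; Diaz wins 12–3.
Diaz vs Varga: 12 to 3, Diaz.
Diaz vs Park: 3 to 12, Park.
Blum vs Weber: Blum wins 10–5.
Blum vs Kwan: 10 to 5, Blum.
Blum vs Varga: Blum preferred on 5+3+3+4 = 15 ballots; Blum wins 15–0.
Blum vs Park: Park wins 9–6.
Weber vs Kwan: Weber, 8–7.
Weber vs Varga: Weber, 11–4.
Weber vs Park: Weber is ranked higher on 3 ballots, Park on 12. Park wins 12–3.
Kwan–Varga: Kwan 11–4.
Kwan vs Park: Kwan preferred on 0 ballots; Park wins 15–0.
Varga vs Park: Park wins 15–0.
Park beats each of Diaz, Blum, Weber, Kwan, Varga — Park is the Condorcet winner.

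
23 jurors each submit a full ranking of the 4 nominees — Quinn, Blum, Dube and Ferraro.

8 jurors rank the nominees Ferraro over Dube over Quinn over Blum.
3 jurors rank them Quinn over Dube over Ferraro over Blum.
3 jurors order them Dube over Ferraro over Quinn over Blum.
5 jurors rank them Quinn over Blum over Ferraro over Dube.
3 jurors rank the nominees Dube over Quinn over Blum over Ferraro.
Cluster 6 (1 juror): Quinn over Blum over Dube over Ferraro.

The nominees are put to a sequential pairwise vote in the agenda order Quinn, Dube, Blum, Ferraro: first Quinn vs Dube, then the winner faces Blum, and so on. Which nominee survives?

Round 1: Quinn vs Dube — 9–14, Dube advances.
Round 2: Dube vs Blum — 17–6, Dube advances.
Round 3: Dube vs Ferraro — 10–13, Ferraro advances.
Ferraro survives the agenda.

Ferraro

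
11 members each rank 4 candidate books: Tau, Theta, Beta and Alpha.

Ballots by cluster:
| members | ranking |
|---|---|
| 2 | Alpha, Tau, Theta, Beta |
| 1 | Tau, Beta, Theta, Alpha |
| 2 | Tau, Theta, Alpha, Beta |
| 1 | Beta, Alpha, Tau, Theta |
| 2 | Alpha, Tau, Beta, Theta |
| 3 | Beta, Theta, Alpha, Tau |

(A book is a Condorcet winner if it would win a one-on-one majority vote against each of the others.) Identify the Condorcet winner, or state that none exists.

none

Pairwise majorities:
Tau vs Theta: 8 to 3, Tau.
Tau vs Beta: Tau wins 7–4.
Tau vs Alpha: Tau preferred on 1+2 = 3 ballots; Alpha wins 8–3.
Theta vs Beta: Beta wins 7–4.
Theta vs Alpha: Theta is ranked higher on 1+2+3 = 6 ballots, Alpha on 5. Theta wins 6–5.
Beta vs Alpha: Beta is ranked higher on 1+1+3 = 5 ballots, Alpha on 6. Alpha wins 6–5.
Every book loses at least once (Tau loses to Alpha; Theta loses to Tau; Beta loses to Tau; Alpha loses to Theta). The majority relation contains the cycle Tau → Theta → Alpha → Tau, so there is no Condorcet winner.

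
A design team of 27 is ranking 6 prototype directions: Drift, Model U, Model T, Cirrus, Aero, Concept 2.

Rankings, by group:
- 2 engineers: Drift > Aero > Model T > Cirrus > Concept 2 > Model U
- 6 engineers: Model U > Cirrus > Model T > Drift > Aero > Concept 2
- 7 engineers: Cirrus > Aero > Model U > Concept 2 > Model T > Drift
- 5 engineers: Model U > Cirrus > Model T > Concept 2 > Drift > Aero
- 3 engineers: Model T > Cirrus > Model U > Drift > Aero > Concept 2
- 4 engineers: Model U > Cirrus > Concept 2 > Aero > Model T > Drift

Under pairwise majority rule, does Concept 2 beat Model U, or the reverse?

Ballots ranking Concept 2 above Model U: 2.
Ballots ranking Model U above Concept 2: 27 − 2 = 25.
Model U wins the head-to-head 25–2.

Model U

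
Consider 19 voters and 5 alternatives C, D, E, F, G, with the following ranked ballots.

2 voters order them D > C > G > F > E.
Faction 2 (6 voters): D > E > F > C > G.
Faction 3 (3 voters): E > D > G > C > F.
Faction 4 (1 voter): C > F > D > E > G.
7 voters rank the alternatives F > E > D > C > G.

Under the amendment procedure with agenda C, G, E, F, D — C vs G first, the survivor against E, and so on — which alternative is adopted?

D

Round 1: C vs G — 16–3, C advances.
Round 2: C vs E — 3–16, E advances.
Round 3: E vs F — 9–10, F advances.
Round 4: F vs D — 8–11, D advances.
The agenda winner is D.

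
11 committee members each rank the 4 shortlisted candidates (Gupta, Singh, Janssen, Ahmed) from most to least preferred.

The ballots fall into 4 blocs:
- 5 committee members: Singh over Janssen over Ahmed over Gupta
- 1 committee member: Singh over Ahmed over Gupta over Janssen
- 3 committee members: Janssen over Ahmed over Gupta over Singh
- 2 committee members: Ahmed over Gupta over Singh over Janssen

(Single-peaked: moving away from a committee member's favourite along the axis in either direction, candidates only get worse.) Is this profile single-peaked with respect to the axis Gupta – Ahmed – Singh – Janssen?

no

Axis positions: Gupta=1, Ahmed=2, Singh=3, Janssen=4.
Bloc 1 (peak Singh at position 3): ranking walks positions 3-4-2-1, expanding outward from the peak — single-peaked.
Bloc 2 (peak Singh at position 3): ranking walks positions 3-2-1-4, expanding outward from the peak — single-peaked.
Bloc 3: ranking walks positions 4-2-1-3; Ahmed is ranked above Singh even though Singh lies between Ahmed and the peak Janssen on the axis — preferences dip and rise again. Not single-peaked.
Bloc 4 (peak Ahmed at position 2): ranking walks positions 2-1-3-4, expanding outward from the peak — single-peaked.
Bloc 3 violates single-peakedness, so the profile is not single-peaked on this axis.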